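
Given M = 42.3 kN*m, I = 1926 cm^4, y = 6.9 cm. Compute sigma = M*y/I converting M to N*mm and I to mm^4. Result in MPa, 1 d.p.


Convert units:
M = 42.3 kN*m = 42300000 N*mm
y = 6.9 cm = 69 mm
I = 1926 cm^4 = 19260000 mm^4
sigma = 42300000 * 69 / 19260000
sigma = 151.5 MPa

151.5


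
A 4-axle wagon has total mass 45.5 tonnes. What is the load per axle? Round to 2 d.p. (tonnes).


Load per axle = total weight / number of axles
Load = 45.5 / 4
Load = 11.38 tonnes

11.38


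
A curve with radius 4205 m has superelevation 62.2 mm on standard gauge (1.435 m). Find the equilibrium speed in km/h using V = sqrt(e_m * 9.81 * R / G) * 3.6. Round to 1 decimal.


Convert cant: e = 62.2 mm = 0.0622 m
V_ms = sqrt(0.0622 * 9.81 * 4205 / 1.435)
V_ms = sqrt(1788.024606) = 42.285 m/s
V = 42.285 * 3.6 = 152.2 km/h

152.2


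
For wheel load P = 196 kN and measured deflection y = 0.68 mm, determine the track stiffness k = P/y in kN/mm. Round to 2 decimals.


Track stiffness k = P / y
k = 196 / 0.68
k = 288.24 kN/mm

288.24


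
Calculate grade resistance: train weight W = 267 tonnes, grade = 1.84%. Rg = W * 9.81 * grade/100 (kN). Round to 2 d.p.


Rg = W * 9.81 * grade / 100
Rg = 267 * 9.81 * 1.84 / 100
Rg = 2619.27 * 0.0184
Rg = 48.19 kN

48.19


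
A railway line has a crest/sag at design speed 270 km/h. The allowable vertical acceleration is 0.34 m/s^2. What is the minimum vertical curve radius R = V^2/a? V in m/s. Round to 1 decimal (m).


Convert speed: V = 270 / 3.6 = 75.0 m/s
V^2 = 5625.0 m^2/s^2
R_v = 5625.0 / 0.34
R_v = 16544.1 m

16544.1


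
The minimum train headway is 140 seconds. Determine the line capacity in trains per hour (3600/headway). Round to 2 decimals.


Capacity = 3600 / headway
Capacity = 3600 / 140
Capacity = 25.71 trains/hour

25.71


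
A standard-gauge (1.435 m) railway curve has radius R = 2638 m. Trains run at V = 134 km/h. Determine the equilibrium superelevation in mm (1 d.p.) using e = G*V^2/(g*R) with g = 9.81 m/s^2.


Convert speed: V = 134 / 3.6 = 37.2222 m/s
Apply formula: e = 1.435 * 37.2222^2 / (9.81 * 2638)
e = 1.435 * 1385.4938 / 25878.78
e = 0.076827 m = 76.8 mm

76.8


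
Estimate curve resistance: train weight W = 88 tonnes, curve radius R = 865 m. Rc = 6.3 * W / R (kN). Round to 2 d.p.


Rc = 6.3 * W / R
Rc = 6.3 * 88 / 865
Rc = 554.4 / 865
Rc = 0.64 kN

0.64


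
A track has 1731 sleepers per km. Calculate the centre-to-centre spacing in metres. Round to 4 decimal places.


Spacing = 1000 m / number of sleepers
Spacing = 1000 / 1731
Spacing = 0.5777 m

0.5777


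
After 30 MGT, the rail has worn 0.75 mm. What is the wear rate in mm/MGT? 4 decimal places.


Wear rate = total wear / cumulative tonnage
Rate = 0.75 / 30
Rate = 0.0250 mm/MGT

0.0250


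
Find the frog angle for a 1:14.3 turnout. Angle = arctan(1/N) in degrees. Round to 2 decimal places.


1/N = 1/14.3 = 0.06993
angle = arctan(0.06993) = 0.069816 rad
angle = 0.069816 * 180/pi = 4.00 degrees

4.00


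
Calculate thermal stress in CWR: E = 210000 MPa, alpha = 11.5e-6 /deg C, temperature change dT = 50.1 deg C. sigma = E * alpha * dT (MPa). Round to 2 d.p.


sigma = E * alpha * dT
sigma = 210000 * 11.5e-6 * 50.1
sigma = 2.415 * 50.1
sigma = 120.99 MPa

120.99


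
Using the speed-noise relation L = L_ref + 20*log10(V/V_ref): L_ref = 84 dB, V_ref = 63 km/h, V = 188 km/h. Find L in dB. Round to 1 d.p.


V/V_ref = 188 / 63 = 2.984127
log10(2.984127) = 0.474817
20 * 0.474817 = 9.4963
L = 84 + 9.4963 = 93.5 dB

93.5


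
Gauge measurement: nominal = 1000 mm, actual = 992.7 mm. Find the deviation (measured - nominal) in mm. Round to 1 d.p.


Deviation = measured - nominal
Deviation = 992.7 - 1000
Deviation = -7.3 mm

-7.3


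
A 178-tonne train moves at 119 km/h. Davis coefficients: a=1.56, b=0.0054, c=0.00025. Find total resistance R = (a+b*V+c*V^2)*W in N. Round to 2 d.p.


b*V = 0.0054 * 119 = 0.6426
c*V^2 = 0.00025 * 14161 = 3.54025
R_per_t = 1.56 + 0.6426 + 3.54025 = 5.74285 N/t
R_total = 5.74285 * 178 = 1022.23 N

1022.23


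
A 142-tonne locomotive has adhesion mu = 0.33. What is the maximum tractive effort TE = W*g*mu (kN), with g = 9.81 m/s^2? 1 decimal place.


TE_max = W * g * mu
TE_max = 142 * 9.81 * 0.33
TE_max = 1393.02 * 0.33
TE_max = 459.7 kN

459.7


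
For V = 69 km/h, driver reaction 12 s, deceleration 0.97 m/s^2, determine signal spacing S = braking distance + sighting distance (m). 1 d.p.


V = 69 / 3.6 = 19.1667 m/s
Braking distance = 19.1667^2 / (2*0.97) = 189.3614 m
Sighting distance = 19.1667 * 12 = 230.0 m
S = 189.3614 + 230.0 = 419.4 m

419.4


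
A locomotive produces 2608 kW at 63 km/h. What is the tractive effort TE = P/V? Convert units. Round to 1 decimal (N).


Convert: P = 2608 kW = 2608000 W
V = 63 / 3.6 = 17.5 m/s
TE = 2608000 / 17.5
TE = 149028.6 N

149028.6


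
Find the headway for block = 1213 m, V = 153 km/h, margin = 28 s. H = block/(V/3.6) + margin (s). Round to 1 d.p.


V = 153 / 3.6 = 42.5 m/s
Block traversal time = 1213 / 42.5 = 28.5412 s
Headway = 28.5412 + 28
Headway = 56.5 s

56.5


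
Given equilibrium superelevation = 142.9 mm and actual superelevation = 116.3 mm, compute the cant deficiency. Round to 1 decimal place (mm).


Cant deficiency = equilibrium cant - actual cant
CD = 142.9 - 116.3
CD = 26.6 mm

26.6


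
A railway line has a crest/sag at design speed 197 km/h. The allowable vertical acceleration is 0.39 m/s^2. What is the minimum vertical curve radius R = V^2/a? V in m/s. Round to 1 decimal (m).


Convert speed: V = 197 / 3.6 = 54.7222 m/s
V^2 = 2994.5216 m^2/s^2
R_v = 2994.5216 / 0.39
R_v = 7678.3 m

7678.3


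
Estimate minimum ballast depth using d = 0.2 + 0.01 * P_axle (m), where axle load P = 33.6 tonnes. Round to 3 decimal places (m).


d = 0.2 + 0.01 * 33.6
d = 0.2 + 0.336
d = 0.536 m

0.536


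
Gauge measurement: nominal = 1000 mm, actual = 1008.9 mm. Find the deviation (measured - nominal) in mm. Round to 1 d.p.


Deviation = measured - nominal
Deviation = 1008.9 - 1000
Deviation = 8.9 mm

8.9


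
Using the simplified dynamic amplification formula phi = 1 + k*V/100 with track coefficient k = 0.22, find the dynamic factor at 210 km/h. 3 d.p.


phi = 1 + k * V / 100
phi = 1 + 0.22 * 210 / 100
phi = 1 + 0.462
phi = 1.462

1.462


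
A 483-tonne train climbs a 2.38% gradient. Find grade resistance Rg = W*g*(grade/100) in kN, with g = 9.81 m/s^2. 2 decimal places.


Rg = W * 9.81 * grade / 100
Rg = 483 * 9.81 * 2.38 / 100
Rg = 4738.23 * 0.0238
Rg = 112.77 kN

112.77


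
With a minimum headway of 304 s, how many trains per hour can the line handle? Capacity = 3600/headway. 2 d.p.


Capacity = 3600 / headway
Capacity = 3600 / 304
Capacity = 11.84 trains/hour

11.84


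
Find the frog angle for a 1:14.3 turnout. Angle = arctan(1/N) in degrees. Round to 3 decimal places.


1/N = 1/14.3 = 0.06993
angle = arctan(0.06993) = 0.069816 rad
angle = 0.069816 * 180/pi = 4.000 degrees

4.000


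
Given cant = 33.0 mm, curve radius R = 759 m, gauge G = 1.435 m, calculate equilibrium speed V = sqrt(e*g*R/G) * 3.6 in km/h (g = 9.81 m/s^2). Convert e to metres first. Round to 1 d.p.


Convert cant: e = 33.0 mm = 0.0330 m
V_ms = sqrt(0.0330 * 9.81 * 759 / 1.435)
V_ms = sqrt(171.227226) = 13.0854 m/s
V = 13.0854 * 3.6 = 47.1 km/h

47.1


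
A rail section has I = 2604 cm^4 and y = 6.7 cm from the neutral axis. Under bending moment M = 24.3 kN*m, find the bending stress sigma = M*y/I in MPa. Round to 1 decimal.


Convert units:
M = 24.3 kN*m = 24300000 N*mm
y = 6.7 cm = 67 mm
I = 2604 cm^4 = 26040000 mm^4
sigma = 24300000 * 67 / 26040000
sigma = 62.5 MPa

62.5


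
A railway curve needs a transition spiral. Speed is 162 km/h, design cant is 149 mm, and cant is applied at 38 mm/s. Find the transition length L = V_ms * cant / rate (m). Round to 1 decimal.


Convert speed: V = 162 / 3.6 = 45.0 m/s
L = 45.0 * 149 / 38
L = 6705.0 / 38
L = 176.4 m

176.4


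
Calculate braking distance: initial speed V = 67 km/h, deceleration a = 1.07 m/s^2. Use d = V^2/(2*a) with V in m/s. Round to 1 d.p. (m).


Convert speed: V = 67 / 3.6 = 18.6111 m/s
V^2 = 346.3735
d = 346.3735 / (2 * 1.07)
d = 346.3735 / 2.14
d = 161.9 m

161.9


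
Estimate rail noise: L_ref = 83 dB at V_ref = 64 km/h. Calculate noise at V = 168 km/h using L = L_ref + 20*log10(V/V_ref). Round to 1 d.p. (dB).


V/V_ref = 168 / 64 = 2.625
log10(2.625) = 0.419129
20 * 0.419129 = 8.3826
L = 83 + 8.3826 = 91.4 dB

91.4


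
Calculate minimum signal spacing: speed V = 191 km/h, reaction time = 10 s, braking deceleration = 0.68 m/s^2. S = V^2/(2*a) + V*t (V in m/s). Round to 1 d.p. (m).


V = 191 / 3.6 = 53.0556 m/s
Braking distance = 53.0556^2 / (2*0.68) = 2069.7735 m
Sighting distance = 53.0556 * 10 = 530.5556 m
S = 2069.7735 + 530.5556 = 2600.3 m

2600.3


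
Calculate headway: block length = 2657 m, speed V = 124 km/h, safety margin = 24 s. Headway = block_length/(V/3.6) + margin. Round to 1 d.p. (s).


V = 124 / 3.6 = 34.4444 m/s
Block traversal time = 2657 / 34.4444 = 77.1387 s
Headway = 77.1387 + 24
Headway = 101.1 s

101.1


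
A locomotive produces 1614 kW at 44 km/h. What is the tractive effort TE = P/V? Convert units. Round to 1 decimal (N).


Convert: P = 1614 kW = 1614000 W
V = 44 / 3.6 = 12.2222 m/s
TE = 1614000 / 12.2222
TE = 132054.5 N

132054.5


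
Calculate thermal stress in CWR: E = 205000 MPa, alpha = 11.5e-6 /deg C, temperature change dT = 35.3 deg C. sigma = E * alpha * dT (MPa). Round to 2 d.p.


sigma = E * alpha * dT
sigma = 205000 * 11.5e-6 * 35.3
sigma = 2.3575 * 35.3
sigma = 83.22 MPa

83.22


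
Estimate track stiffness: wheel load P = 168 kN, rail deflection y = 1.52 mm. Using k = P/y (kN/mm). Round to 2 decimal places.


Track stiffness k = P / y
k = 168 / 1.52
k = 110.53 kN/mm

110.53


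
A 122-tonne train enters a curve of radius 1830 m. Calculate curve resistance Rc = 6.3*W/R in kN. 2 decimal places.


Rc = 6.3 * W / R
Rc = 6.3 * 122 / 1830
Rc = 768.6 / 1830
Rc = 0.42 kN

0.42


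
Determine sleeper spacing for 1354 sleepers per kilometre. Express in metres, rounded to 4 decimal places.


Spacing = 1000 m / number of sleepers
Spacing = 1000 / 1354
Spacing = 0.7386 m

0.7386


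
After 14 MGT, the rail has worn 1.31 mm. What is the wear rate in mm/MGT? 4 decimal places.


Wear rate = total wear / cumulative tonnage
Rate = 1.31 / 14
Rate = 0.0936 mm/MGT

0.0936


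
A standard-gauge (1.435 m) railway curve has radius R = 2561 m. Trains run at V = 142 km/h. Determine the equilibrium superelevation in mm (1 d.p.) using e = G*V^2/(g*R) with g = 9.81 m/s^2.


Convert speed: V = 142 / 3.6 = 39.4444 m/s
Apply formula: e = 1.435 * 39.4444^2 / (9.81 * 2561)
e = 1.435 * 1555.8642 / 25123.41
e = 0.088868 m = 88.9 mm

88.9


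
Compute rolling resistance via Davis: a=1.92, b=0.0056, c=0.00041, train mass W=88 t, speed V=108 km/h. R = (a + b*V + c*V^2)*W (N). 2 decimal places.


b*V = 0.0056 * 108 = 0.6048
c*V^2 = 0.00041 * 11664 = 4.78224
R_per_t = 1.92 + 0.6048 + 4.78224 = 7.30704 N/t
R_total = 7.30704 * 88 = 643.02 N

643.02


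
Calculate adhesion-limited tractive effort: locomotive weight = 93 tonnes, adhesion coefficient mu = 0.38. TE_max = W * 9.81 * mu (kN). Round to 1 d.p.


TE_max = W * g * mu
TE_max = 93 * 9.81 * 0.38
TE_max = 912.33 * 0.38
TE_max = 346.7 kN

346.7


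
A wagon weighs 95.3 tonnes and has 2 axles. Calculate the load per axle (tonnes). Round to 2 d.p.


Load per axle = total weight / number of axles
Load = 95.3 / 2
Load = 47.65 tonnes

47.65


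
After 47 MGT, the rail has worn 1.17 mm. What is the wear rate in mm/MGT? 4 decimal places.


Wear rate = total wear / cumulative tonnage
Rate = 1.17 / 47
Rate = 0.0249 mm/MGT

0.0249


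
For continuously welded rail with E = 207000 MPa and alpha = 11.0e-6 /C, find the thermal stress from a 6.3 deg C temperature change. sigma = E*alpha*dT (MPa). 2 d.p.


sigma = E * alpha * dT
sigma = 207000 * 11.0e-6 * 6.3
sigma = 2.277 * 6.3
sigma = 14.35 MPa

14.35


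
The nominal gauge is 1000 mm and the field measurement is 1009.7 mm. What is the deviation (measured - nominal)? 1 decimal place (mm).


Deviation = measured - nominal
Deviation = 1009.7 - 1000
Deviation = 9.7 mm

9.7


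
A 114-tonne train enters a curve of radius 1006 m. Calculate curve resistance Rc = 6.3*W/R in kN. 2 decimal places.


Rc = 6.3 * W / R
Rc = 6.3 * 114 / 1006
Rc = 718.2 / 1006
Rc = 0.71 kN

0.71


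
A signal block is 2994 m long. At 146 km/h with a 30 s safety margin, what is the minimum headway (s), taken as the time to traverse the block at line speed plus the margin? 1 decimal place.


V = 146 / 3.6 = 40.5556 m/s
Block traversal time = 2994 / 40.5556 = 73.8247 s
Headway = 73.8247 + 30
Headway = 103.8 s

103.8


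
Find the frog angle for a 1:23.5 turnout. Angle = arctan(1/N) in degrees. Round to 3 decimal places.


1/N = 1/23.5 = 0.042553
angle = arctan(0.042553) = 0.042528 rad
angle = 0.042528 * 180/pi = 2.437 degrees

2.437


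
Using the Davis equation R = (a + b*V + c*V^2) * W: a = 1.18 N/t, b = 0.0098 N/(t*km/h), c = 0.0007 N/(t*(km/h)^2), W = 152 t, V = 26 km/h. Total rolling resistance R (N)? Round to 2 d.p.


b*V = 0.0098 * 26 = 0.2548
c*V^2 = 0.0007 * 676 = 0.4732
R_per_t = 1.18 + 0.2548 + 0.4732 = 1.908 N/t
R_total = 1.908 * 152 = 290.02 N

290.02


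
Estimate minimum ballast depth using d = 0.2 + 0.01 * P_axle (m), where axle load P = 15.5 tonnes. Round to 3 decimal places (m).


d = 0.2 + 0.01 * 15.5
d = 0.2 + 0.155
d = 0.355 m

0.355


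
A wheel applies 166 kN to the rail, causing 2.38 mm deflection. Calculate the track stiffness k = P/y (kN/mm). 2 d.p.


Track stiffness k = P / y
k = 166 / 2.38
k = 69.75 kN/mm

69.75


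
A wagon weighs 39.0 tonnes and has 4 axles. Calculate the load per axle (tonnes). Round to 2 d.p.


Load per axle = total weight / number of axles
Load = 39.0 / 4
Load = 9.75 tonnes

9.75


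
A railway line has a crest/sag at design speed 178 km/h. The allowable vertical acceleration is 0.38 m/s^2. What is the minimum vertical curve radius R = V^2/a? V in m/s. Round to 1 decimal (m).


Convert speed: V = 178 / 3.6 = 49.4444 m/s
V^2 = 2444.7531 m^2/s^2
R_v = 2444.7531 / 0.38
R_v = 6433.6 m

6433.6


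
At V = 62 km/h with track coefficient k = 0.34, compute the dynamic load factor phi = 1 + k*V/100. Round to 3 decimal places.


phi = 1 + k * V / 100
phi = 1 + 0.34 * 62 / 100
phi = 1 + 0.2108
phi = 1.211

1.211


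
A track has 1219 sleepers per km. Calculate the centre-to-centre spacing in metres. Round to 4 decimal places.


Spacing = 1000 m / number of sleepers
Spacing = 1000 / 1219
Spacing = 0.8203 m

0.8203


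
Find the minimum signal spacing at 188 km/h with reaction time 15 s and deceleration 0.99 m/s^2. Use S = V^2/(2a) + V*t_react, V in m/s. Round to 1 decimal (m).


V = 188 / 3.6 = 52.2222 m/s
Braking distance = 52.2222^2 / (2*0.99) = 1377.3538 m
Sighting distance = 52.2222 * 15 = 783.3333 m
S = 1377.3538 + 783.3333 = 2160.7 m

2160.7


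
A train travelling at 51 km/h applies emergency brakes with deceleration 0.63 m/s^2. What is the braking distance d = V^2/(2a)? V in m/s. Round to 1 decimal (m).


Convert speed: V = 51 / 3.6 = 14.1667 m/s
V^2 = 200.6944
d = 200.6944 / (2 * 0.63)
d = 200.6944 / 1.26
d = 159.3 m

159.3


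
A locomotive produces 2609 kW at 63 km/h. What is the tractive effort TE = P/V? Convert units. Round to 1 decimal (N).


Convert: P = 2609 kW = 2609000 W
V = 63 / 3.6 = 17.5 m/s
TE = 2609000 / 17.5
TE = 149085.7 N

149085.7


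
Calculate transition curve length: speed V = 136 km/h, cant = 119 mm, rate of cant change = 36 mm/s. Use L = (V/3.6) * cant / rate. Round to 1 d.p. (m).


Convert speed: V = 136 / 3.6 = 37.7778 m/s
L = 37.7778 * 119 / 36
L = 4495.5556 / 36
L = 124.9 m

124.9


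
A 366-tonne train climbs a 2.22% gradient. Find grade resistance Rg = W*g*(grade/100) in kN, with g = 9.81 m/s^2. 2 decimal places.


Rg = W * 9.81 * grade / 100
Rg = 366 * 9.81 * 2.22 / 100
Rg = 3590.46 * 0.0222
Rg = 79.71 kN

79.71


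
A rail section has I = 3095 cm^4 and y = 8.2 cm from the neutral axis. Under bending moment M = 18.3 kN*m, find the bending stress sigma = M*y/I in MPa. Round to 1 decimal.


Convert units:
M = 18.3 kN*m = 18300000 N*mm
y = 8.2 cm = 82 mm
I = 3095 cm^4 = 30950000 mm^4
sigma = 18300000 * 82 / 30950000
sigma = 48.5 MPa

48.5


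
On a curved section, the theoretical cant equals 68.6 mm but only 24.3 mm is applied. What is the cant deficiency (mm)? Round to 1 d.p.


Cant deficiency = equilibrium cant - actual cant
CD = 68.6 - 24.3
CD = 44.3 mm

44.3


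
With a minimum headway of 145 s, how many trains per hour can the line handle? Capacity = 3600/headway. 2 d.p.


Capacity = 3600 / headway
Capacity = 3600 / 145
Capacity = 24.83 trains/hour

24.83


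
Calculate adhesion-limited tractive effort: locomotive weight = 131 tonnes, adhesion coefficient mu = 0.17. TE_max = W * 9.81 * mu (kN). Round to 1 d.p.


TE_max = W * g * mu
TE_max = 131 * 9.81 * 0.17
TE_max = 1285.11 * 0.17
TE_max = 218.5 kN

218.5


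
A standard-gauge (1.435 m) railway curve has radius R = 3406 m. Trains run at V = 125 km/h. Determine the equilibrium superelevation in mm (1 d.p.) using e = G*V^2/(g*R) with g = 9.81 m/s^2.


Convert speed: V = 125 / 3.6 = 34.7222 m/s
Apply formula: e = 1.435 * 34.7222^2 / (9.81 * 3406)
e = 1.435 * 1205.6327 / 33412.86
e = 0.051779 m = 51.8 mm

51.8


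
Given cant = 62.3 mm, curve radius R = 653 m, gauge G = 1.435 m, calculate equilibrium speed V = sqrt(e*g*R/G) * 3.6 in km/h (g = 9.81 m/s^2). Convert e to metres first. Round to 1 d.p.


Convert cant: e = 62.3 mm = 0.0623 m
V_ms = sqrt(0.0623 * 9.81 * 653 / 1.435)
V_ms = sqrt(278.111107) = 16.6767 m/s
V = 16.6767 * 3.6 = 60.0 km/h

60.0


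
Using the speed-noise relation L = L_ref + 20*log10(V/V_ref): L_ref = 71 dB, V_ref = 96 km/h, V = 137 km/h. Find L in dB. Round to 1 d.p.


V/V_ref = 137 / 96 = 1.427083
log10(1.427083) = 0.154449
20 * 0.154449 = 3.089
L = 71 + 3.089 = 74.1 dB

74.1


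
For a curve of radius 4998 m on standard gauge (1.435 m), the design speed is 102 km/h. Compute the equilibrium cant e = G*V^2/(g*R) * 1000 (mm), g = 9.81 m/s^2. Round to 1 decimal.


Convert speed: V = 102 / 3.6 = 28.3333 m/s
Apply formula: e = 1.435 * 28.3333^2 / (9.81 * 4998)
e = 1.435 * 802.7778 / 49030.38
e = 0.023495 m = 23.5 mm

23.5


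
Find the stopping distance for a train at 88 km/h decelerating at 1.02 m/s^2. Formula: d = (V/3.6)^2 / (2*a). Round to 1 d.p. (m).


Convert speed: V = 88 / 3.6 = 24.4444 m/s
V^2 = 597.5309
d = 597.5309 / (2 * 1.02)
d = 597.5309 / 2.04
d = 292.9 m

292.9


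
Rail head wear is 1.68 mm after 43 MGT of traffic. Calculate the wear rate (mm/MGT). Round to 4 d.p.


Wear rate = total wear / cumulative tonnage
Rate = 1.68 / 43
Rate = 0.0391 mm/MGT

0.0391


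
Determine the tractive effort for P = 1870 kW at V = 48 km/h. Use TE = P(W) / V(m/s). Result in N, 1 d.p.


Convert: P = 1870 kW = 1870000 W
V = 48 / 3.6 = 13.3333 m/s
TE = 1870000 / 13.3333
TE = 140250.0 N

140250.0


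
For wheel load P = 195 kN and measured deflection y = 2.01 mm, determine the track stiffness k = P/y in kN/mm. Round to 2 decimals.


Track stiffness k = P / y
k = 195 / 2.01
k = 97.01 kN/mm

97.01


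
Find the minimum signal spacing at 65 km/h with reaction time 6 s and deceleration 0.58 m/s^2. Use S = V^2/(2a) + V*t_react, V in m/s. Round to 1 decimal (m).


V = 65 / 3.6 = 18.0556 m/s
Braking distance = 18.0556^2 / (2*0.58) = 281.0371 m
Sighting distance = 18.0556 * 6 = 108.3333 m
S = 281.0371 + 108.3333 = 389.4 m

389.4


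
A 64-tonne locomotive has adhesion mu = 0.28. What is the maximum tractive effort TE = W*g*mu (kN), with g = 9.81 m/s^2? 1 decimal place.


TE_max = W * g * mu
TE_max = 64 * 9.81 * 0.28
TE_max = 627.84 * 0.28
TE_max = 175.8 kN

175.8


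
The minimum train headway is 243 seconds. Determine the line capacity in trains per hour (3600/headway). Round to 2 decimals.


Capacity = 3600 / headway
Capacity = 3600 / 243
Capacity = 14.81 trains/hour

14.81


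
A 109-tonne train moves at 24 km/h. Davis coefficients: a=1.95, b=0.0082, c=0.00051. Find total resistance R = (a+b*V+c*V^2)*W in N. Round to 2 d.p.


b*V = 0.0082 * 24 = 0.1968
c*V^2 = 0.00051 * 576 = 0.29376
R_per_t = 1.95 + 0.1968 + 0.29376 = 2.44056 N/t
R_total = 2.44056 * 109 = 266.02 N

266.02


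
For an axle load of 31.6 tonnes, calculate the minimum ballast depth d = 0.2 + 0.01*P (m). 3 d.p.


d = 0.2 + 0.01 * 31.6
d = 0.2 + 0.316
d = 0.516 m

0.516


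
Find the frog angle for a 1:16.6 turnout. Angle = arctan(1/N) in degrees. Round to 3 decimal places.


1/N = 1/16.6 = 0.060241
angle = arctan(0.060241) = 0.060168 rad
angle = 0.060168 * 180/pi = 3.447 degrees

3.447


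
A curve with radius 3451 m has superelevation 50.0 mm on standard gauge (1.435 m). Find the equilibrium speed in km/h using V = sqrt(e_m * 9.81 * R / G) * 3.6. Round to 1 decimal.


Convert cant: e = 50.0 mm = 0.0500 m
V_ms = sqrt(0.0500 * 9.81 * 3451 / 1.435)
V_ms = sqrt(1179.592683) = 34.3452 m/s
V = 34.3452 * 3.6 = 123.6 km/h

123.6


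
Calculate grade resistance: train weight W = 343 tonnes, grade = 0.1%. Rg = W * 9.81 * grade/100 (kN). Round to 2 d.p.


Rg = W * 9.81 * grade / 100
Rg = 343 * 9.81 * 0.1 / 100
Rg = 3364.83 * 0.001
Rg = 3.36 kN

3.36


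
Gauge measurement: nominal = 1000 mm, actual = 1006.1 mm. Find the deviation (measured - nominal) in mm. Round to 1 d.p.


Deviation = measured - nominal
Deviation = 1006.1 - 1000
Deviation = 6.1 mm

6.1


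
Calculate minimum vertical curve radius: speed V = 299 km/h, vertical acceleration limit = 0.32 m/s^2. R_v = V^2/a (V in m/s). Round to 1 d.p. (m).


Convert speed: V = 299 / 3.6 = 83.0556 m/s
V^2 = 6898.2253 m^2/s^2
R_v = 6898.2253 / 0.32
R_v = 21557.0 m

21557.0


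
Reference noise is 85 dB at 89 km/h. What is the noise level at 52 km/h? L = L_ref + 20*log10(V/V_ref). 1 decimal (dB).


V/V_ref = 52 / 89 = 0.58427
log10(0.58427) = -0.233387
20 * -0.233387 = -4.6677
L = 85 + -4.6677 = 80.3 dB

80.3


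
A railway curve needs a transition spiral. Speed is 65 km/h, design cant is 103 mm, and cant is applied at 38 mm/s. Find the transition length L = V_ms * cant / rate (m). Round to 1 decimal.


Convert speed: V = 65 / 3.6 = 18.0556 m/s
L = 18.0556 * 103 / 38
L = 1859.7222 / 38
L = 48.9 m

48.9


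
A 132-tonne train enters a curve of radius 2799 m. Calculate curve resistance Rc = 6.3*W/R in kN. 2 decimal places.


Rc = 6.3 * W / R
Rc = 6.3 * 132 / 2799
Rc = 831.6 / 2799
Rc = 0.30 kN

0.30


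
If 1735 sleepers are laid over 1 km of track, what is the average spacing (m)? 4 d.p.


Spacing = 1000 m / number of sleepers
Spacing = 1000 / 1735
Spacing = 0.5764 m

0.5764


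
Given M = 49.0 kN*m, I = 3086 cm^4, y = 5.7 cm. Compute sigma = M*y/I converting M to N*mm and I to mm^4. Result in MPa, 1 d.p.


Convert units:
M = 49.0 kN*m = 49000000 N*mm
y = 5.7 cm = 57 mm
I = 3086 cm^4 = 30860000 mm^4
sigma = 49000000 * 57 / 30860000
sigma = 90.5 MPa

90.5


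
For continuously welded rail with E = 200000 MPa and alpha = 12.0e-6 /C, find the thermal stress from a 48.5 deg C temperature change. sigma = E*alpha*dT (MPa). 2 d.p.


sigma = E * alpha * dT
sigma = 200000 * 12.0e-6 * 48.5
sigma = 2.4 * 48.5
sigma = 116.40 MPa

116.40


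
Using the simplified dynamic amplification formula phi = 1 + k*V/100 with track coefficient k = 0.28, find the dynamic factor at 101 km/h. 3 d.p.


phi = 1 + k * V / 100
phi = 1 + 0.28 * 101 / 100
phi = 1 + 0.2828
phi = 1.283

1.283


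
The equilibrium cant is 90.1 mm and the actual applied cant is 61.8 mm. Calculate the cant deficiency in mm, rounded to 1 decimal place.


Cant deficiency = equilibrium cant - actual cant
CD = 90.1 - 61.8
CD = 28.3 mm

28.3


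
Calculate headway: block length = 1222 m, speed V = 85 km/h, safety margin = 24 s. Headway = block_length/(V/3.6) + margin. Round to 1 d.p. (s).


V = 85 / 3.6 = 23.6111 m/s
Block traversal time = 1222 / 23.6111 = 51.7553 s
Headway = 51.7553 + 24
Headway = 75.8 s

75.8


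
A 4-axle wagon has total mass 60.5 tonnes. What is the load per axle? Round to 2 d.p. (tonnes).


Load per axle = total weight / number of axles
Load = 60.5 / 4
Load = 15.13 tonnes

15.13


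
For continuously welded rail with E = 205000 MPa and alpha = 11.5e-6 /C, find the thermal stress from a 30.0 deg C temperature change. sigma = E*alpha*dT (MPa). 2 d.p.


sigma = E * alpha * dT
sigma = 205000 * 11.5e-6 * 30.0
sigma = 2.3575 * 30.0
sigma = 70.73 MPa

70.73


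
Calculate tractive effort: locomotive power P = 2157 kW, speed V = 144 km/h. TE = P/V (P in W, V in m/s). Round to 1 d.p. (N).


Convert: P = 2157 kW = 2157000 W
V = 144 / 3.6 = 40.0 m/s
TE = 2157000 / 40.0
TE = 53925.0 N

53925.0


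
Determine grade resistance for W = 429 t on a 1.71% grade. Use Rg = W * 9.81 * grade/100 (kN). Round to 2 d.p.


Rg = W * 9.81 * grade / 100
Rg = 429 * 9.81 * 1.71 / 100
Rg = 4208.49 * 0.0171
Rg = 71.97 kN

71.97


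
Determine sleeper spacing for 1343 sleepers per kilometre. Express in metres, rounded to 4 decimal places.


Spacing = 1000 m / number of sleepers
Spacing = 1000 / 1343
Spacing = 0.7446 m

0.7446


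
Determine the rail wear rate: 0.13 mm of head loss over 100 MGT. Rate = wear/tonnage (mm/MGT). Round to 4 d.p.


Wear rate = total wear / cumulative tonnage
Rate = 0.13 / 100
Rate = 0.0013 mm/MGT

0.0013


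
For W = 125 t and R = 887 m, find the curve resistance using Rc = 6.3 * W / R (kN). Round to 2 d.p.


Rc = 6.3 * W / R
Rc = 6.3 * 125 / 887
Rc = 787.5 / 887
Rc = 0.89 kN

0.89


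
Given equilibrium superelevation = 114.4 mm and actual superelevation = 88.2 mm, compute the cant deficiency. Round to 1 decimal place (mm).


Cant deficiency = equilibrium cant - actual cant
CD = 114.4 - 88.2
CD = 26.2 mm

26.2


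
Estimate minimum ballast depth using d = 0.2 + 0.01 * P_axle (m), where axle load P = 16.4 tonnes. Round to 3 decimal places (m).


d = 0.2 + 0.01 * 16.4
d = 0.2 + 0.164
d = 0.364 m

0.364


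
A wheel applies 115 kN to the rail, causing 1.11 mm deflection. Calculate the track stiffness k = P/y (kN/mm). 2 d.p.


Track stiffness k = P / y
k = 115 / 1.11
k = 103.60 kN/mm

103.60


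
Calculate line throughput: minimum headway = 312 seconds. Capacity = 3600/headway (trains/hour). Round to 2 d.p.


Capacity = 3600 / headway
Capacity = 3600 / 312
Capacity = 11.54 trains/hour

11.54


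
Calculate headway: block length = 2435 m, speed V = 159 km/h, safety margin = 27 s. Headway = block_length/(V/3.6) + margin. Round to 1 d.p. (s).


V = 159 / 3.6 = 44.1667 m/s
Block traversal time = 2435 / 44.1667 = 55.1321 s
Headway = 55.1321 + 27
Headway = 82.1 s

82.1


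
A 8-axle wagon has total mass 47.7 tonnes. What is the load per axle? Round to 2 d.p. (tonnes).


Load per axle = total weight / number of axles
Load = 47.7 / 8
Load = 5.96 tonnes

5.96


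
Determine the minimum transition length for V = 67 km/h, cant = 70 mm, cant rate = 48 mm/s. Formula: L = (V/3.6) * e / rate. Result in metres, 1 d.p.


Convert speed: V = 67 / 3.6 = 18.6111 m/s
L = 18.6111 * 70 / 48
L = 1302.7778 / 48
L = 27.1 m

27.1


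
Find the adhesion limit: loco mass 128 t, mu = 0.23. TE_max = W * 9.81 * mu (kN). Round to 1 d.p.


TE_max = W * g * mu
TE_max = 128 * 9.81 * 0.23
TE_max = 1255.68 * 0.23
TE_max = 288.8 kN

288.8


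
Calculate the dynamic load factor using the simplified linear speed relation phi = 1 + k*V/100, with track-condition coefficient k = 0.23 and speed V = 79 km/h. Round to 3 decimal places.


phi = 1 + k * V / 100
phi = 1 + 0.23 * 79 / 100
phi = 1 + 0.1817
phi = 1.182

1.182


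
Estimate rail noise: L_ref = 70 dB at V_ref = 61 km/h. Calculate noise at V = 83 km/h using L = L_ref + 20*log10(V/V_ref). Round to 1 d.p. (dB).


V/V_ref = 83 / 61 = 1.360656
log10(1.360656) = 0.133748
20 * 0.133748 = 2.675
L = 70 + 2.675 = 72.7 dB

72.7


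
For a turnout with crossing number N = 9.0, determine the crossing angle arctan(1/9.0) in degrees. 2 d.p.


1/N = 1/9.0 = 0.111111
angle = arctan(0.111111) = 0.110657 rad
angle = 0.110657 * 180/pi = 6.34 degrees

6.34


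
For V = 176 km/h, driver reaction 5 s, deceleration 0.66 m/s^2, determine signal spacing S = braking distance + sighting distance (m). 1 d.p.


V = 176 / 3.6 = 48.8889 m/s
Braking distance = 48.8889^2 / (2*0.66) = 1810.6996 m
Sighting distance = 48.8889 * 5 = 244.4444 m
S = 1810.6996 + 244.4444 = 2055.1 m

2055.1


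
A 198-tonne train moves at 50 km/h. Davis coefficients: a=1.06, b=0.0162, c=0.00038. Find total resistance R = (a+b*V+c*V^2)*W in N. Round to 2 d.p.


b*V = 0.0162 * 50 = 0.81
c*V^2 = 0.00038 * 2500 = 0.95
R_per_t = 1.06 + 0.81 + 0.95 = 2.82 N/t
R_total = 2.82 * 198 = 558.36 N

558.36


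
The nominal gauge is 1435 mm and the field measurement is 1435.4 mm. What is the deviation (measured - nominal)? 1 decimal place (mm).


Deviation = measured - nominal
Deviation = 1435.4 - 1435
Deviation = 0.4 mm

0.4


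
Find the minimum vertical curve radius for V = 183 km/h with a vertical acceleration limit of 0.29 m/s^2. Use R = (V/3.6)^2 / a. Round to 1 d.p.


Convert speed: V = 183 / 3.6 = 50.8333 m/s
V^2 = 2584.0278 m^2/s^2
R_v = 2584.0278 / 0.29
R_v = 8910.4 m

8910.4


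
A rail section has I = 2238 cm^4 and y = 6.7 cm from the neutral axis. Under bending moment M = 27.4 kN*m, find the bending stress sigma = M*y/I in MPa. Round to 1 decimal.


Convert units:
M = 27.4 kN*m = 27400000 N*mm
y = 6.7 cm = 67 mm
I = 2238 cm^4 = 22380000 mm^4
sigma = 27400000 * 67 / 22380000
sigma = 82.0 MPa

82.0


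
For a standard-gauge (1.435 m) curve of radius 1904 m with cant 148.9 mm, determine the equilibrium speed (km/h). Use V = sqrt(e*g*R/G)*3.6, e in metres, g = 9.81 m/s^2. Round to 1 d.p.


Convert cant: e = 148.9 mm = 0.1489 m
V_ms = sqrt(0.1489 * 9.81 * 1904 / 1.435)
V_ms = sqrt(1938.111454) = 44.024 m/s
V = 44.024 * 3.6 = 158.5 km/h

158.5


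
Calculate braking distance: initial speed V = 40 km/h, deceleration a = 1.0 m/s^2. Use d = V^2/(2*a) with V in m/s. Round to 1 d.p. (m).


Convert speed: V = 40 / 3.6 = 11.1111 m/s
V^2 = 123.4568
d = 123.4568 / (2 * 1.0)
d = 123.4568 / 2.0
d = 61.7 m

61.7


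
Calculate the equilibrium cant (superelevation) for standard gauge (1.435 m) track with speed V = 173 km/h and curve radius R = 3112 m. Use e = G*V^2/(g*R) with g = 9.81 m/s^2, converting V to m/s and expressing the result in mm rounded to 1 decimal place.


Convert speed: V = 173 / 3.6 = 48.0556 m/s
Apply formula: e = 1.435 * 48.0556^2 / (9.81 * 3112)
e = 1.435 * 2309.3364 / 30528.72
e = 0.10855 m = 108.6 mm

108.6


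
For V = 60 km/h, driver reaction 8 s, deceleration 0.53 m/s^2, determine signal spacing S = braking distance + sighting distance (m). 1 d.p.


V = 60 / 3.6 = 16.6667 m/s
Braking distance = 16.6667^2 / (2*0.53) = 262.0545 m
Sighting distance = 16.6667 * 8 = 133.3333 m
S = 262.0545 + 133.3333 = 395.4 m

395.4


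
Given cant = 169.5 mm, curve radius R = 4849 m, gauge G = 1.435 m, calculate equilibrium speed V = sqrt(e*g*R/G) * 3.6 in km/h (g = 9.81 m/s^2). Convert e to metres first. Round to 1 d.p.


Convert cant: e = 169.5 mm = 0.1695 m
V_ms = sqrt(0.1695 * 9.81 * 4849 / 1.435)
V_ms = sqrt(5618.740735) = 74.9583 m/s
V = 74.9583 * 3.6 = 269.8 km/h

269.8


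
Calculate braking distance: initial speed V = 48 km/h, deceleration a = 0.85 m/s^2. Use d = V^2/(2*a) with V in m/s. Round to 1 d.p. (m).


Convert speed: V = 48 / 3.6 = 13.3333 m/s
V^2 = 177.7778
d = 177.7778 / (2 * 0.85)
d = 177.7778 / 1.7
d = 104.6 m

104.6


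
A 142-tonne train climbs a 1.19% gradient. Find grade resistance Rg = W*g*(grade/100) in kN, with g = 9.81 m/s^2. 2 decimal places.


Rg = W * 9.81 * grade / 100
Rg = 142 * 9.81 * 1.19 / 100
Rg = 1393.02 * 0.0119
Rg = 16.58 kN

16.58


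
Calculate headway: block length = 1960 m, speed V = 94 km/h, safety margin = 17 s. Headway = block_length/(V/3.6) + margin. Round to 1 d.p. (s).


V = 94 / 3.6 = 26.1111 m/s
Block traversal time = 1960 / 26.1111 = 75.0638 s
Headway = 75.0638 + 17
Headway = 92.1 s

92.1


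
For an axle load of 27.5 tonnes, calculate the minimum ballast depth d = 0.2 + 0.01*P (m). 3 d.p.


d = 0.2 + 0.01 * 27.5
d = 0.2 + 0.275
d = 0.475 m

0.475


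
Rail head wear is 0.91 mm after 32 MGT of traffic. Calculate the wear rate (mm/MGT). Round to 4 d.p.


Wear rate = total wear / cumulative tonnage
Rate = 0.91 / 32
Rate = 0.0284 mm/MGT

0.0284


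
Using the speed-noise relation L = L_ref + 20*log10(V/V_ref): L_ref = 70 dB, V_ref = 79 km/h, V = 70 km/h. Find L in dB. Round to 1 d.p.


V/V_ref = 70 / 79 = 0.886076
log10(0.886076) = -0.052529
20 * -0.052529 = -1.0506
L = 70 + -1.0506 = 68.9 dB

68.9


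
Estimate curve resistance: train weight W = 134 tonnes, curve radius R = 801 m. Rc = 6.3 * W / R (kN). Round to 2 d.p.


Rc = 6.3 * W / R
Rc = 6.3 * 134 / 801
Rc = 844.2 / 801
Rc = 1.05 kN

1.05


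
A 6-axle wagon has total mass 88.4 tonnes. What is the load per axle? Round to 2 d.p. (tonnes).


Load per axle = total weight / number of axles
Load = 88.4 / 6
Load = 14.73 tonnes

14.73


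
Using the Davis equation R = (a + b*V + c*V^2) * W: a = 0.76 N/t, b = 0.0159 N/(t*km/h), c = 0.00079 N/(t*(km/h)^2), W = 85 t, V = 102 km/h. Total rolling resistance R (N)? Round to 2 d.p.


b*V = 0.0159 * 102 = 1.6218
c*V^2 = 0.00079 * 10404 = 8.21916
R_per_t = 0.76 + 1.6218 + 8.21916 = 10.60096 N/t
R_total = 10.60096 * 85 = 901.08 N

901.08


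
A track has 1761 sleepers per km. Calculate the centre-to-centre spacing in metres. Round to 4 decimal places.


Spacing = 1000 m / number of sleepers
Spacing = 1000 / 1761
Spacing = 0.5679 m

0.5679


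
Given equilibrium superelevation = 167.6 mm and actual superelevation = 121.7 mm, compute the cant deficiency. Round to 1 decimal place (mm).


Cant deficiency = equilibrium cant - actual cant
CD = 167.6 - 121.7
CD = 45.9 mm

45.9


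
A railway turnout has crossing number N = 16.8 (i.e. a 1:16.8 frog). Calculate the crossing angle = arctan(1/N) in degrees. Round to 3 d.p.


1/N = 1/16.8 = 0.059524
angle = arctan(0.059524) = 0.059454 rad
angle = 0.059454 * 180/pi = 3.406 degrees

3.406


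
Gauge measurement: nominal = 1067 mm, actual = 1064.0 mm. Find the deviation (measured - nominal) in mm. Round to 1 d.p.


Deviation = measured - nominal
Deviation = 1064.0 - 1067
Deviation = -3.0 mm

-3.0


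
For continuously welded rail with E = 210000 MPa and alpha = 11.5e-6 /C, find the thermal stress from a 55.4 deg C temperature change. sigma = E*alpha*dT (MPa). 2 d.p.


sigma = E * alpha * dT
sigma = 210000 * 11.5e-6 * 55.4
sigma = 2.415 * 55.4
sigma = 133.79 MPa

133.79


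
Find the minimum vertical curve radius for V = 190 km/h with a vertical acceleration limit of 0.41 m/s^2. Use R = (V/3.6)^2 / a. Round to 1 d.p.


Convert speed: V = 190 / 3.6 = 52.7778 m/s
V^2 = 2785.4938 m^2/s^2
R_v = 2785.4938 / 0.41
R_v = 6793.9 m

6793.9


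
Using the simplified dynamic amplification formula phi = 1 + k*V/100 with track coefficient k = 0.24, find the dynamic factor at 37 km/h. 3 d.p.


phi = 1 + k * V / 100
phi = 1 + 0.24 * 37 / 100
phi = 1 + 0.0888
phi = 1.089

1.089


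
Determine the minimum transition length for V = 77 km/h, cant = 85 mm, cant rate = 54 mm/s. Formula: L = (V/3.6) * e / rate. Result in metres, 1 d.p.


Convert speed: V = 77 / 3.6 = 21.3889 m/s
L = 21.3889 * 85 / 54
L = 1818.0556 / 54
L = 33.7 m

33.7


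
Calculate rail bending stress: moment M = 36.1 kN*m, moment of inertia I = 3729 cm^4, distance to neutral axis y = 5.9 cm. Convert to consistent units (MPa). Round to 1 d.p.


Convert units:
M = 36.1 kN*m = 36100000 N*mm
y = 5.9 cm = 59 mm
I = 3729 cm^4 = 37290000 mm^4
sigma = 36100000 * 59 / 37290000
sigma = 57.1 MPa

57.1


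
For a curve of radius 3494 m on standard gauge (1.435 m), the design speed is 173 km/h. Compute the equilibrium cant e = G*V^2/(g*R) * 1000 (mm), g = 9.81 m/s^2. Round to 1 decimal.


Convert speed: V = 173 / 3.6 = 48.0556 m/s
Apply formula: e = 1.435 * 48.0556^2 / (9.81 * 3494)
e = 1.435 * 2309.3364 / 34276.14
e = 0.096682 m = 96.7 mm

96.7


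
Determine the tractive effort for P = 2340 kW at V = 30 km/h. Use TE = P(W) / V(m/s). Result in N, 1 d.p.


Convert: P = 2340 kW = 2340000 W
V = 30 / 3.6 = 8.3333 m/s
TE = 2340000 / 8.3333
TE = 280800.0 N

280800.0


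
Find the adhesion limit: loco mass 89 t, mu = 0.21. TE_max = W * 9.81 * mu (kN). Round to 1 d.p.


TE_max = W * g * mu
TE_max = 89 * 9.81 * 0.21
TE_max = 873.09 * 0.21
TE_max = 183.3 kN

183.3


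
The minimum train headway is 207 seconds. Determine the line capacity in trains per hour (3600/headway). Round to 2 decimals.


Capacity = 3600 / headway
Capacity = 3600 / 207
Capacity = 17.39 trains/hour

17.39


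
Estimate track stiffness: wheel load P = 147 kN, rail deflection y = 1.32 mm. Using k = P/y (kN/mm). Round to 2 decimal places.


Track stiffness k = P / y
k = 147 / 1.32
k = 111.36 kN/mm

111.36


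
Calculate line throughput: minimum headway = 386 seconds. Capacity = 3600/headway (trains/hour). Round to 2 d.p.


Capacity = 3600 / headway
Capacity = 3600 / 386
Capacity = 9.33 trains/hour

9.33


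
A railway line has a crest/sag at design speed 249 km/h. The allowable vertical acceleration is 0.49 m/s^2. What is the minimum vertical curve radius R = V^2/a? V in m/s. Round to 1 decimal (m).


Convert speed: V = 249 / 3.6 = 69.1667 m/s
V^2 = 4784.0278 m^2/s^2
R_v = 4784.0278 / 0.49
R_v = 9763.3 m

9763.3


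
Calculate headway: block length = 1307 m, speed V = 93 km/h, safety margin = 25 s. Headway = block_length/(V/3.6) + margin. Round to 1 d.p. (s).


V = 93 / 3.6 = 25.8333 m/s
Block traversal time = 1307 / 25.8333 = 50.5935 s
Headway = 50.5935 + 25
Headway = 75.6 s

75.6


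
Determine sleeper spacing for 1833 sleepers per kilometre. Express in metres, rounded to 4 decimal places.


Spacing = 1000 m / number of sleepers
Spacing = 1000 / 1833
Spacing = 0.5456 m

0.5456


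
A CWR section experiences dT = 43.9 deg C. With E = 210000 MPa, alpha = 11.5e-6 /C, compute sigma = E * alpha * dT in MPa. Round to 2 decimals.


sigma = E * alpha * dT
sigma = 210000 * 11.5e-6 * 43.9
sigma = 2.415 * 43.9
sigma = 106.02 MPa

106.02


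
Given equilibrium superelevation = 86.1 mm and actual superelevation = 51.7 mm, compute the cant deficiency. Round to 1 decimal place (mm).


Cant deficiency = equilibrium cant - actual cant
CD = 86.1 - 51.7
CD = 34.4 mm

34.4


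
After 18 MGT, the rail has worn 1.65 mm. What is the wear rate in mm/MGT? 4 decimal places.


Wear rate = total wear / cumulative tonnage
Rate = 1.65 / 18
Rate = 0.0917 mm/MGT

0.0917


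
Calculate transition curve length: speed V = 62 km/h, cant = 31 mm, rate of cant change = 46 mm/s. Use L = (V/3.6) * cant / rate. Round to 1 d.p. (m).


Convert speed: V = 62 / 3.6 = 17.2222 m/s
L = 17.2222 * 31 / 46
L = 533.8889 / 46
L = 11.6 m

11.6


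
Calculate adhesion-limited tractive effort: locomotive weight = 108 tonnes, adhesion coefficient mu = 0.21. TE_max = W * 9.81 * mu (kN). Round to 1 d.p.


TE_max = W * g * mu
TE_max = 108 * 9.81 * 0.21
TE_max = 1059.48 * 0.21
TE_max = 222.5 kN

222.5


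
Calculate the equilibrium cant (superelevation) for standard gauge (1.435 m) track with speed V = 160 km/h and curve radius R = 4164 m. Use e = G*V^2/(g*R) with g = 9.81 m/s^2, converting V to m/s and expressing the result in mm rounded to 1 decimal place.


Convert speed: V = 160 / 3.6 = 44.4444 m/s
Apply formula: e = 1.435 * 44.4444^2 / (9.81 * 4164)
e = 1.435 * 1975.3086 / 40848.84
e = 0.069392 m = 69.4 mm

69.4
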